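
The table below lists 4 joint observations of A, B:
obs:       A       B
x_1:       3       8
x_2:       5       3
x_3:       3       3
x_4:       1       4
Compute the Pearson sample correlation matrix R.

Step 1 — column means:
  mean(A) = (3 + 5 + 3 + 1) / 4 = 12/4 = 3
  mean(B) = (8 + 3 + 3 + 4) / 4 = 18/4 = 4.5

Step 2 — sample variances and covariances s[i,j] = (1/(n-1)) · Σ_k (x_{k,i} - mean_i) · (x_{k,j} - mean_j), with n-1 = 3:
  s[A,A] = ((0)·(0) + (2)·(2) + (0)·(0) + (-2)·(-2)) / 3 = 8/3 = 2.6667
  s[A,B] = ((0)·(3.5) + (2)·(-1.5) + (0)·(-1.5) + (-2)·(-0.5)) / 3 = -2/3 = -0.6667
  s[B,B] = ((3.5)·(3.5) + (-1.5)·(-1.5) + (-1.5)·(-1.5) + (-0.5)·(-0.5)) / 3 = 17/3 = 5.6667
  Sample standard deviations s_i = √(s[i,i]):
  s(A) = √(2.6667) = 1.633
  s(B) = √(5.6667) = 2.3805

Step 3 — r_{ij} = s_{ij} / (s_i · s_j):
  r[A,A] = 1 (diagonal).
  r[A,B] = -0.6667 / (1.633 · 2.3805) = -0.6667 / 3.8873 = -0.1715
  r[B,B] = 1 (diagonal).

R is symmetric with unit diagonal. Assembling:

R = [[1, -0.1715],
 [-0.1715, 1]]


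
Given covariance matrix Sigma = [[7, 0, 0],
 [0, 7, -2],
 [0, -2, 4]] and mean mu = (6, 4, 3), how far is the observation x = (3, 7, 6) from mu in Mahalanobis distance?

Step 1 — centre the observation: (x - mu) = (-3, 3, 3).

Step 2 — invert Sigma (cofactor / det for 3×3, or solve directly):
  Sigma^{-1} = [[0.1429, 0, 0],
 [0, 0.1667, 0.0833],
 [0, 0.0833, 0.2917]].

Step 3 — form the quadratic (x - mu)^T · Sigma^{-1} · (x - mu):
  Sigma^{-1} · (x - mu) = (-0.4286, 0.75, 1.125).
  (x - mu)^T · [Sigma^{-1} · (x - mu)] = (-3)·(-0.4286) + (3)·(0.75) + (3)·(1.125) = 6.9107.

Step 4 — take square root: d = √(6.9107) ≈ 2.6288.

d(x, mu) = √(6.9107) ≈ 2.6288


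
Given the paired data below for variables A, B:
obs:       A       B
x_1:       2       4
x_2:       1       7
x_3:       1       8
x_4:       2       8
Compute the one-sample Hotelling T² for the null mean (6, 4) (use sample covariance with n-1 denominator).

Step 1 — sample mean vector:
  mean(A) = (2 + 1 + 1 + 2) / 4 = 6/4 = 1.5
  mean(B) = (4 + 7 + 8 + 8) / 4 = 27/4 = 6.75
  x̄ = (1.5, 6.75),  deviation x̄ - mu_0 = (1.5, 6.75) - (6, 4) = (-4.5, 2.75).

Step 2 — sample covariance matrix, S[i,j] = (1/(n-1)) · Σ_k (x_{k,i} - mean_i) · (x_{k,j} - mean_j), divisor n-1 = 3:
  S[A,A] = ((0.5)·(0.5) + (-0.5)·(-0.5) + (-0.5)·(-0.5) + (0.5)·(0.5)) / 3 = 1/3 = 0.3333
  S[A,B] = ((0.5)·(-2.75) + (-0.5)·(0.25) + (-0.5)·(1.25) + (0.5)·(1.25)) / 3 = -1.5/3 = -0.5
  S[B,B] = ((-2.75)·(-2.75) + (0.25)·(0.25) + (1.25)·(1.25) + (1.25)·(1.25)) / 3 = 10.75/3 = 3.5833
  S = [[0.3333, -0.5],
 [-0.5, 3.5833]].

Step 3 — invert S. det(S) = 0.3333·3.5833 - (-0.5)² = 0.9444.
  S^{-1} = (1/det) · [[d, -b], [-b, a]] = [[3.7941, 0.5294],
 [0.5294, 0.3529]].

Step 4 — quadratic form (x̄ - mu_0)^T · S^{-1} · (x̄ - mu_0):
  S^{-1} · (x̄ - mu_0) = (-15.6176, -1.4118),
  (x̄ - mu_0)^T · [...] = (-4.5)·(-15.6176) + (2.75)·(-1.4118) = 66.3971.

Step 5 — scale by n: T² = 4 · 66.3971 = 265.5882.

T² ≈ 265.5882


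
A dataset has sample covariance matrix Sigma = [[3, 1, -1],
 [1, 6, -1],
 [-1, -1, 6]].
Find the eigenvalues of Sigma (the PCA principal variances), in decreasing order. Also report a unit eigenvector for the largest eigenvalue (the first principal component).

Step 1 — characteristic polynomial p(λ) = det(λI - Sigma) = λ³ - tr·λ² + c_1·λ - det, where tr = trace, c_1 = sum of the principal 2×2 minors, det = det(Sigma):
  tr = 3 + 6 + 6 = 15,
  c_1 = (3·6 - (1)²) + (3·6 - (-1)²) + (6·6 - (-1)²) = 17 + 17 + 35 = 69,
  det = 3·(6·6 - (-1)²) - (1)·((1)·6 - (-1)·(-1)) + (-1)·((1)·(-1) - 6·(-1)) = 3·(35) - (1)·(5) + (-1)·(5) = 95.
  So p(λ) = λ³ - 15λ² + 69λ - 95.
Step 2 — look for an integer root (rational root theorem: any rational root is an integer divisor of 95). Testing λ = 5:
  p(5) = 125 - 375 + 345 - 95 = 0  ✓
  Dividing out (λ - 5): p(λ) = (λ - 5)(λ² - 10λ + 19).
Step 3 — remaining eigenvalues from the quadratic λ² - 10λ + 19 = 0:
  Δ = 10² - 4·19 = 100 - 76 = 24,  λ = (10 ± √24)/2 = (10 ± 4.899)/2 ≈ 7.4495 or 2.5505.
  Sorted: λ_1 = 7.4495,  λ_2 = 5,  λ_3 = 2.5505  (check: sum = 15 = tr ✓).

Step 4 — unit eigenvector for λ_1 ≈ 7.4495: v spans the null space of (Sigma - λ_1 I), whose rows are
  r_1 = (-4.4495, 1, -1),  r_2 = (1, -1.4495, -1),  r_3 = (-1, -1, -1.4495).
  v is orthogonal to every row, so take v ∝ r_1 × r_2 = ((1)·(-1) - (-1)·(-1.4495), (-1)·(1) - (-4.4495)·(-1), (-4.4495)·(-1.4495) - (1)·(1)) ≈ (-2.4495, -5.4495, 5.4495).
  Rescale (multiply by -1 so the first nonzero entry is positive): u = (2.4495, 5.4495, -5.4495).
  ||u|| = √((2.4495)² + (5.4495)² + (-5.4495)²) = √(65.3939) ≈ 8.0866,  v_1 = u/||u|| ≈ (0.3029, 0.6739, -0.6739) (||v_1|| = 1).

λ_1 = 7.4495,  λ_2 = 5,  λ_3 = 2.5505;  v_1 ≈ (0.3029, 0.6739, -0.6739)


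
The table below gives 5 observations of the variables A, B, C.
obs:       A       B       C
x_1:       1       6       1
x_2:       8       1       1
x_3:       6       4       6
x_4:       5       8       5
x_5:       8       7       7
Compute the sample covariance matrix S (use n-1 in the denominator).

Step 1 — column means:
  mean(A) = (1 + 8 + 6 + 5 + 8) / 5 = 28/5 = 5.6
  mean(B) = (6 + 1 + 4 + 8 + 7) / 5 = 26/5 = 5.2
  mean(C) = (1 + 1 + 6 + 5 + 7) / 5 = 20/5 = 4

Step 2 — sample covariance S[i,j] = (1/(n-1)) · Σ_k (x_{k,i} - mean_i) · (x_{k,j} - mean_j), with n-1 = 4.
  S[A,A] = ((-4.6)·(-4.6) + (2.4)·(2.4) + (0.4)·(0.4) + (-0.6)·(-0.6) + (2.4)·(2.4)) / 4 = 33.2/4 = 8.3
  S[A,B] = ((-4.6)·(0.8) + (2.4)·(-4.2) + (0.4)·(-1.2) + (-0.6)·(2.8) + (2.4)·(1.8)) / 4 = -11.6/4 = -2.9
  S[A,C] = ((-4.6)·(-3) + (2.4)·(-3) + (0.4)·(2) + (-0.6)·(1) + (2.4)·(3)) / 4 = 14/4 = 3.5
  S[B,B] = ((0.8)·(0.8) + (-4.2)·(-4.2) + (-1.2)·(-1.2) + (2.8)·(2.8) + (1.8)·(1.8)) / 4 = 30.8/4 = 7.7
  S[B,C] = ((0.8)·(-3) + (-4.2)·(-3) + (-1.2)·(2) + (2.8)·(1) + (1.8)·(3)) / 4 = 16/4 = 4
  S[C,C] = ((-3)·(-3) + (-3)·(-3) + (2)·(2) + (1)·(1) + (3)·(3)) / 4 = 32/4 = 8

S is symmetric (S[j,i] = S[i,j]). Assembling:

S = [[8.3, -2.9, 3.5],
 [-2.9, 7.7, 4],
 [3.5, 4, 8]]


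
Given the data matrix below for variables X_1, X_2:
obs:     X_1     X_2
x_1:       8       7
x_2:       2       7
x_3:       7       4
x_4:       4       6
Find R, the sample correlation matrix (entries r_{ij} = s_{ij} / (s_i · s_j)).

Step 1 — column means:
  mean(X_1) = (8 + 2 + 7 + 4) / 4 = 21/4 = 5.25
  mean(X_2) = (7 + 7 + 4 + 6) / 4 = 24/4 = 6

Step 2 — sample variances and covariances s[i,j] = (1/(n-1)) · Σ_k (x_{k,i} - mean_i) · (x_{k,j} - mean_j), with n-1 = 3:
  s[X_1,X_1] = ((2.75)·(2.75) + (-3.25)·(-3.25) + (1.75)·(1.75) + (-1.25)·(-1.25)) / 3 = 22.75/3 = 7.5833
  s[X_1,X_2] = ((2.75)·(1) + (-3.25)·(1) + (1.75)·(-2) + (-1.25)·(0)) / 3 = -4/3 = -1.3333
  s[X_2,X_2] = ((1)·(1) + (1)·(1) + (-2)·(-2) + (0)·(0)) / 3 = 6/3 = 2
  Sample standard deviations s_i = √(s[i,i]):
  s(X_1) = √(7.5833) = 2.7538
  s(X_2) = √(2) = 1.4142

Step 3 — r_{ij} = s_{ij} / (s_i · s_j):
  r[X_1,X_1] = 1 (diagonal).
  r[X_1,X_2] = -1.3333 / (2.7538 · 1.4142) = -1.3333 / 3.8944 = -0.3424
  r[X_2,X_2] = 1 (diagonal).

R is symmetric with unit diagonal. Assembling:

R = [[1, -0.3424],
 [-0.3424, 1]]


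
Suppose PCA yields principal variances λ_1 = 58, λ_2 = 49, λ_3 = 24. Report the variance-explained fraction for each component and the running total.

Step 1 — total variance = trace(Sigma) = Σ λ_i = 58 + 49 + 24 = 131.

Step 2 — fraction explained by component i = λ_i / Σ λ:
  PC1: 58/131 = 0.4427
  PC2: 49/131 = 0.374
  PC3: 24/131 = 0.1832

Step 3 — cumulative fraction after k components = (λ_1 + ... + λ_k) / Σ λ:
  k = 1: 58/131 = 0.4427
  k = 2: (58 + 49)/131 = 107/131 = 0.8168
  k = 3: (58 + 49 + 24)/131 = 131/131 = 1

Summary (fraction, with percent):

explained: PC1 0.4427 (44.27%), PC2 0.374 (37.4%), PC3 0.1832 (18.32%);  cumulative: 0.4427, 0.8168, 1


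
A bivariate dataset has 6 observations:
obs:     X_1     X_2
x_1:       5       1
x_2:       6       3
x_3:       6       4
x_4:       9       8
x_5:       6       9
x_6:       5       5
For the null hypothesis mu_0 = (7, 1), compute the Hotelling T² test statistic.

Step 1 — sample mean vector:
  mean(X_1) = (5 + 6 + 6 + 9 + 6 + 5) / 6 = 37/6 = 6.1667
  mean(X_2) = (1 + 3 + 4 + 8 + 9 + 5) / 6 = 30/6 = 5
  x̄ = (6.1667, 5),  deviation x̄ - mu_0 = (6.1667, 5) - (7, 1) = (-0.8333, 4).

Step 2 — sample covariance matrix, S[i,j] = (1/(n-1)) · Σ_k (x_{k,i} - mean_i) · (x_{k,j} - mean_j), divisor n-1 = 5:
  S[X_1,X_1] = ((-1.1667)·(-1.1667) + (-0.1667)·(-0.1667) + (-0.1667)·(-0.1667) + (2.8333)·(2.8333) + (-0.1667)·(-0.1667) + (-1.1667)·(-1.1667)) / 5 = 10.8333/5 = 2.1667
  S[X_1,X_2] = ((-1.1667)·(-4) + (-0.1667)·(-2) + (-0.1667)·(-1) + (2.8333)·(3) + (-0.1667)·(4) + (-1.1667)·(0)) / 5 = 13/5 = 2.6
  S[X_2,X_2] = ((-4)·(-4) + (-2)·(-2) + (-1)·(-1) + (3)·(3) + (4)·(4) + (0)·(0)) / 5 = 46/5 = 9.2
  S = [[2.1667, 2.6],
 [2.6, 9.2]].

Step 3 — invert S. det(S) = 2.1667·9.2 - (2.6)² = 13.1733.
  S^{-1} = (1/det) · [[d, -b], [-b, a]] = [[0.6984, -0.1974],
 [-0.1974, 0.1645]].

Step 4 — quadratic form (x̄ - mu_0)^T · S^{-1} · (x̄ - mu_0):
  S^{-1} · (x̄ - mu_0) = (-1.3715, 0.8224),
  (x̄ - mu_0)^T · [...] = (-0.8333)·(-1.3715) + (4)·(0.8224) = 4.4324.

Step 5 — scale by n: T² = 6 · 4.4324 = 26.5941.

T² ≈ 26.5941


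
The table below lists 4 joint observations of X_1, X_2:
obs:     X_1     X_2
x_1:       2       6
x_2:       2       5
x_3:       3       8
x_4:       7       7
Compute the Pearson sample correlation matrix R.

Step 1 — column means:
  mean(X_1) = (2 + 2 + 3 + 7) / 4 = 14/4 = 3.5
  mean(X_2) = (6 + 5 + 8 + 7) / 4 = 26/4 = 6.5

Step 2 — sample variances and covariances s[i,j] = (1/(n-1)) · Σ_k (x_{k,i} - mean_i) · (x_{k,j} - mean_j), with n-1 = 3:
  s[X_1,X_1] = ((-1.5)·(-1.5) + (-1.5)·(-1.5) + (-0.5)·(-0.5) + (3.5)·(3.5)) / 3 = 17/3 = 5.6667
  s[X_1,X_2] = ((-1.5)·(-0.5) + (-1.5)·(-1.5) + (-0.5)·(1.5) + (3.5)·(0.5)) / 3 = 4/3 = 1.3333
  s[X_2,X_2] = ((-0.5)·(-0.5) + (-1.5)·(-1.5) + (1.5)·(1.5) + (0.5)·(0.5)) / 3 = 5/3 = 1.6667
  Sample standard deviations s_i = √(s[i,i]):
  s(X_1) = √(5.6667) = 2.3805
  s(X_2) = √(1.6667) = 1.291

Step 3 — r_{ij} = s_{ij} / (s_i · s_j):
  r[X_1,X_1] = 1 (diagonal).
  r[X_1,X_2] = 1.3333 / (2.3805 · 1.291) = 1.3333 / 3.0732 = 0.4339
  r[X_2,X_2] = 1 (diagonal).

R is symmetric with unit diagonal. Assembling:

R = [[1, 0.4339],
 [0.4339, 1]]


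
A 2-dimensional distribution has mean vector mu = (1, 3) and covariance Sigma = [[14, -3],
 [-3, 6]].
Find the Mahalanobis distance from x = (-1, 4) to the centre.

Step 1 — centre the observation: (x - mu) = (-2, 1).

Step 2 — invert Sigma. det(Sigma) = 14·6 - (-3)² = 75.
  Sigma^{-1} = (1/det) · [[d, -b], [-b, a]] = [[0.08, 0.04],
 [0.04, 0.1867]].

Step 3 — form the quadratic (x - mu)^T · Sigma^{-1} · (x - mu):
  Sigma^{-1} · (x - mu) = (-0.12, 0.1067).
  (x - mu)^T · [Sigma^{-1} · (x - mu)] = (-2)·(-0.12) + (1)·(0.1067) = 0.3467.

Step 4 — take square root: d = √(0.3467) ≈ 0.5888.

d(x, mu) = √(0.3467) ≈ 0.5888


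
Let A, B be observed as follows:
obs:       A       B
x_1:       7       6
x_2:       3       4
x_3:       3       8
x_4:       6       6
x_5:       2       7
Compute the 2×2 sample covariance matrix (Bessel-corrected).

Step 1 — column means:
  mean(A) = (7 + 3 + 3 + 6 + 2) / 5 = 21/5 = 4.2
  mean(B) = (6 + 4 + 8 + 6 + 7) / 5 = 31/5 = 6.2

Step 2 — sample covariance S[i,j] = (1/(n-1)) · Σ_k (x_{k,i} - mean_i) · (x_{k,j} - mean_j), with n-1 = 4.
  S[A,A] = ((2.8)·(2.8) + (-1.2)·(-1.2) + (-1.2)·(-1.2) + (1.8)·(1.8) + (-2.2)·(-2.2)) / 4 = 18.8/4 = 4.7
  S[A,B] = ((2.8)·(-0.2) + (-1.2)·(-2.2) + (-1.2)·(1.8) + (1.8)·(-0.2) + (-2.2)·(0.8)) / 4 = -2.2/4 = -0.55
  S[B,B] = ((-0.2)·(-0.2) + (-2.2)·(-2.2) + (1.8)·(1.8) + (-0.2)·(-0.2) + (0.8)·(0.8)) / 4 = 8.8/4 = 2.2

S is symmetric (S[j,i] = S[i,j]). Assembling:

S = [[4.7, -0.55],
 [-0.55, 2.2]]


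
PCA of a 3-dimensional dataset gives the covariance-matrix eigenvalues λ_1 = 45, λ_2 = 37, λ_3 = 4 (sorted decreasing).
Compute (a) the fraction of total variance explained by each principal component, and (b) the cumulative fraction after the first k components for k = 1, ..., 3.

Step 1 — total variance = trace(Sigma) = Σ λ_i = 45 + 37 + 4 = 86.

Step 2 — fraction explained by component i = λ_i / Σ λ:
  PC1: 45/86 = 0.5233
  PC2: 37/86 = 0.4302
  PC3: 4/86 = 0.0465

Step 3 — cumulative fraction after k components = (λ_1 + ... + λ_k) / Σ λ:
  k = 1: 45/86 = 0.5233
  k = 2: (45 + 37)/86 = 82/86 = 0.9535
  k = 3: (45 + 37 + 4)/86 = 86/86 = 1

Summary (fraction, with percent):

explained: PC1 0.5233 (52.33%), PC2 0.4302 (43.02%), PC3 0.0465 (4.65%);  cumulative: 0.5233, 0.9535, 1


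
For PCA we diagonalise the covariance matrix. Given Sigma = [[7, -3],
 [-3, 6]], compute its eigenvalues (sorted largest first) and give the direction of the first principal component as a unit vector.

Step 1 — characteristic polynomial of 2×2 Sigma:
  det(Sigma - λI) = λ² - trace · λ + det = 0.
  trace = 7 + 6 = 13, det = 7·6 - (-3)² = 33.
Step 2 — discriminant:
  Δ = trace² - 4·det = 169 - 132 = 37.
Step 3 — eigenvalues:
  λ = (trace ± √Δ)/2 = (13 ± 6.0828)/2,
  λ_1 = 9.5414,  λ_2 = 3.4586.

Step 4 — unit eigenvector for λ_1: solve (Sigma - λ_1 I)v = 0. First row:
  (7 - 9.5414)·v_x + (-3)·v_y = 0, i.e. (-2.5414)·v_x + (-3)·v_y = 0,
  so v ∝ (b, λ_1 - a) = (-3, 2.5414); multiply by -1 so the first entry is positive: u = (3, -2.5414).
  ||u|| = √((3)² + (-2.5414)²) = √(15.4586) ≈ 3.9317,
  v_1 = u/||u|| ≈ (0.763, -0.6464) (||v_1|| = 1).

λ_1 = 9.5414,  λ_2 = 3.4586;  v_1 ≈ (0.763, -0.6464)


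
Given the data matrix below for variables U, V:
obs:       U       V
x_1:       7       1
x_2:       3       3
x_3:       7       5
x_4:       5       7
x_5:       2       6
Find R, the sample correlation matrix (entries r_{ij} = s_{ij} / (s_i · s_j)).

Step 1 — column means:
  mean(U) = (7 + 3 + 7 + 5 + 2) / 5 = 24/5 = 4.8
  mean(V) = (1 + 3 + 5 + 7 + 6) / 5 = 22/5 = 4.4

Step 2 — sample variances and covariances s[i,j] = (1/(n-1)) · Σ_k (x_{k,i} - mean_i) · (x_{k,j} - mean_j), with n-1 = 4:
  s[U,U] = ((2.2)·(2.2) + (-1.8)·(-1.8) + (2.2)·(2.2) + (0.2)·(0.2) + (-2.8)·(-2.8)) / 4 = 20.8/4 = 5.2
  s[U,V] = ((2.2)·(-3.4) + (-1.8)·(-1.4) + (2.2)·(0.6) + (0.2)·(2.6) + (-2.8)·(1.6)) / 4 = -7.6/4 = -1.9
  s[V,V] = ((-3.4)·(-3.4) + (-1.4)·(-1.4) + (0.6)·(0.6) + (2.6)·(2.6) + (1.6)·(1.6)) / 4 = 23.2/4 = 5.8
  Sample standard deviations s_i = √(s[i,i]):
  s(U) = √(5.2) = 2.2804
  s(V) = √(5.8) = 2.4083

Step 3 — r_{ij} = s_{ij} / (s_i · s_j):
  r[U,U] = 1 (diagonal).
  r[U,V] = -1.9 / (2.2804 · 2.4083) = -1.9 / 5.4918 = -0.346
  r[V,V] = 1 (diagonal).

R is symmetric with unit diagonal. Assembling:

R = [[1, -0.346],
 [-0.346, 1]]


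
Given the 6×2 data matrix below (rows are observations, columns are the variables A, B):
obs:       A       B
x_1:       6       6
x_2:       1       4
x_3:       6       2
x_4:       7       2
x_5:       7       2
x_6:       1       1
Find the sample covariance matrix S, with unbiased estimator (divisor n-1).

Step 1 — column means:
  mean(A) = (6 + 1 + 6 + 7 + 7 + 1) / 6 = 28/6 = 4.6667
  mean(B) = (6 + 4 + 2 + 2 + 2 + 1) / 6 = 17/6 = 2.8333

Step 2 — sample covariance S[i,j] = (1/(n-1)) · Σ_k (x_{k,i} - mean_i) · (x_{k,j} - mean_j), with n-1 = 5.
  S[A,A] = ((1.3333)·(1.3333) + (-3.6667)·(-3.6667) + (1.3333)·(1.3333) + (2.3333)·(2.3333) + (2.3333)·(2.3333) + (-3.6667)·(-3.6667)) / 5 = 41.3333/5 = 8.2667
  S[A,B] = ((1.3333)·(3.1667) + (-3.6667)·(1.1667) + (1.3333)·(-0.8333) + (2.3333)·(-0.8333) + (2.3333)·(-0.8333) + (-3.6667)·(-1.8333)) / 5 = 1.6667/5 = 0.3333
  S[B,B] = ((3.1667)·(3.1667) + (1.1667)·(1.1667) + (-0.8333)·(-0.8333) + (-0.8333)·(-0.8333) + (-0.8333)·(-0.8333) + (-1.8333)·(-1.8333)) / 5 = 16.8333/5 = 3.3667

S is symmetric (S[j,i] = S[i,j]). Assembling:

S = [[8.2667, 0.3333],
 [0.3333, 3.3667]]


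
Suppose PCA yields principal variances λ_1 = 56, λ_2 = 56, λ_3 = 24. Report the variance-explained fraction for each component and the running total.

Step 1 — total variance = trace(Sigma) = Σ λ_i = 56 + 56 + 24 = 136.

Step 2 — fraction explained by component i = λ_i / Σ λ:
  PC1: 56/136 = 0.4118
  PC2: 56/136 = 0.4118
  PC3: 24/136 = 0.1765

Step 3 — cumulative fraction after k components = (λ_1 + ... + λ_k) / Σ λ:
  k = 1: 56/136 = 0.4118
  k = 2: (56 + 56)/136 = 112/136 = 0.8235
  k = 3: (56 + 56 + 24)/136 = 136/136 = 1

Summary (fraction, with percent):

explained: PC1 0.4118 (41.18%), PC2 0.4118 (41.18%), PC3 0.1765 (17.65%);  cumulative: 0.4118, 0.8235, 1


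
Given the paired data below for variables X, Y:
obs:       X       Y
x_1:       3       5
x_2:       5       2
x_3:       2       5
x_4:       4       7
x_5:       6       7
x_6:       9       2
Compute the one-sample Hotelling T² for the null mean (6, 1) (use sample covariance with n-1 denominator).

Step 1 — sample mean vector:
  mean(X) = (3 + 5 + 2 + 4 + 6 + 9) / 6 = 29/6 = 4.8333
  mean(Y) = (5 + 2 + 5 + 7 + 7 + 2) / 6 = 28/6 = 4.6667
  x̄ = (4.8333, 4.6667),  deviation x̄ - mu_0 = (4.8333, 4.6667) - (6, 1) = (-1.1667, 3.6667).

Step 2 — sample covariance matrix, S[i,j] = (1/(n-1)) · Σ_k (x_{k,i} - mean_i) · (x_{k,j} - mean_j), divisor n-1 = 5:
  S[X,X] = ((-1.8333)·(-1.8333) + (0.1667)·(0.1667) + (-2.8333)·(-2.8333) + (-0.8333)·(-0.8333) + (1.1667)·(1.1667) + (4.1667)·(4.1667)) / 5 = 30.8333/5 = 6.1667
  S[X,Y] = ((-1.8333)·(0.3333) + (0.1667)·(-2.6667) + (-2.8333)·(0.3333) + (-0.8333)·(2.3333) + (1.1667)·(2.3333) + (4.1667)·(-2.6667)) / 5 = -12.3333/5 = -2.4667
  S[Y,Y] = ((0.3333)·(0.3333) + (-2.6667)·(-2.6667) + (0.3333)·(0.3333) + (2.3333)·(2.3333) + (2.3333)·(2.3333) + (-2.6667)·(-2.6667)) / 5 = 25.3333/5 = 5.0667
  S = [[6.1667, -2.4667],
 [-2.4667, 5.0667]].

Step 3 — invert S. det(S) = 6.1667·5.0667 - (-2.4667)² = 25.16.
  S^{-1} = (1/det) · [[d, -b], [-b, a]] = [[0.2014, 0.098],
 [0.098, 0.2451]].

Step 4 — quadratic form (x̄ - mu_0)^T · S^{-1} · (x̄ - mu_0):
  S^{-1} · (x̄ - mu_0) = (0.1245, 0.7843),
  (x̄ - mu_0)^T · [...] = (-1.1667)·(0.1245) + (3.6667)·(0.7843) = 2.7305.

Step 5 — scale by n: T² = 6 · 2.7305 = 16.3831.

T² ≈ 16.3831


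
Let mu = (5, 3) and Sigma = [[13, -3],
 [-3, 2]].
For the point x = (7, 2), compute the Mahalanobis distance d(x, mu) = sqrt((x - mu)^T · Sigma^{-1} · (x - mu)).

Step 1 — centre the observation: (x - mu) = (2, -1).

Step 2 — invert Sigma. det(Sigma) = 13·2 - (-3)² = 17.
  Sigma^{-1} = (1/det) · [[d, -b], [-b, a]] = [[0.1176, 0.1765],
 [0.1765, 0.7647]].

Step 3 — form the quadratic (x - mu)^T · Sigma^{-1} · (x - mu):
  Sigma^{-1} · (x - mu) = (0.0588, -0.4118).
  (x - mu)^T · [Sigma^{-1} · (x - mu)] = (2)·(0.0588) + (-1)·(-0.4118) = 0.5294.

Step 4 — take square root: d = √(0.5294) ≈ 0.7276.

d(x, mu) = √(0.5294) ≈ 0.7276


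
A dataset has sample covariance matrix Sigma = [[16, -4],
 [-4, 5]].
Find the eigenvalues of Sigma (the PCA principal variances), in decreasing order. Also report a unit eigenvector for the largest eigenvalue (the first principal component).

Step 1 — characteristic polynomial of 2×2 Sigma:
  det(Sigma - λI) = λ² - trace · λ + det = 0.
  trace = 16 + 5 = 21, det = 16·5 - (-4)² = 64.
Step 2 — discriminant:
  Δ = trace² - 4·det = 441 - 256 = 185.
Step 3 — eigenvalues:
  λ = (trace ± √Δ)/2 = (21 ± 13.6015)/2,
  λ_1 = 17.3007,  λ_2 = 3.6993.

Step 4 — unit eigenvector for λ_1: solve (Sigma - λ_1 I)v = 0. First row:
  (16 - 17.3007)·v_x + (-4)·v_y = 0, i.e. (-1.3007)·v_x + (-4)·v_y = 0,
  so v ∝ (b, λ_1 - a) = (-4, 1.3007); multiply by -1 so the first entry is positive: u = (4, -1.3007).
  ||u|| = √((4)² + (-1.3007)²) = √(17.6919) ≈ 4.2062,
  v_1 = u/||u|| ≈ (0.951, -0.3092) (||v_1|| = 1).

λ_1 = 17.3007,  λ_2 = 3.6993;  v_1 ≈ (0.951, -0.3092)


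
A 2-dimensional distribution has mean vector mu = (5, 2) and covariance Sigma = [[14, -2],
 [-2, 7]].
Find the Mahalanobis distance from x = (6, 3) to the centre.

Step 1 — centre the observation: (x - mu) = (1, 1).

Step 2 — invert Sigma. det(Sigma) = 14·7 - (-2)² = 94.
  Sigma^{-1} = (1/det) · [[d, -b], [-b, a]] = [[0.0745, 0.0213],
 [0.0213, 0.1489]].

Step 3 — form the quadratic (x - mu)^T · Sigma^{-1} · (x - mu):
  Sigma^{-1} · (x - mu) = (0.0957, 0.1702).
  (x - mu)^T · [Sigma^{-1} · (x - mu)] = (1)·(0.0957) + (1)·(0.1702) = 0.266.

Step 4 — take square root: d = √(0.266) ≈ 0.5157.

d(x, mu) = √(0.266) ≈ 0.5157


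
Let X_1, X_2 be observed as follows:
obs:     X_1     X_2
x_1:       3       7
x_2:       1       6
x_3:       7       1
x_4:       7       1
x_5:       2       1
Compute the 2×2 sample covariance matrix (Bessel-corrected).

Step 1 — column means:
  mean(X_1) = (3 + 1 + 7 + 7 + 2) / 5 = 20/5 = 4
  mean(X_2) = (7 + 6 + 1 + 1 + 1) / 5 = 16/5 = 3.2

Step 2 — sample covariance S[i,j] = (1/(n-1)) · Σ_k (x_{k,i} - mean_i) · (x_{k,j} - mean_j), with n-1 = 4.
  S[X_1,X_1] = ((-1)·(-1) + (-3)·(-3) + (3)·(3) + (3)·(3) + (-2)·(-2)) / 4 = 32/4 = 8
  S[X_1,X_2] = ((-1)·(3.8) + (-3)·(2.8) + (3)·(-2.2) + (3)·(-2.2) + (-2)·(-2.2)) / 4 = -21/4 = -5.25
  S[X_2,X_2] = ((3.8)·(3.8) + (2.8)·(2.8) + (-2.2)·(-2.2) + (-2.2)·(-2.2) + (-2.2)·(-2.2)) / 4 = 36.8/4 = 9.2

S is symmetric (S[j,i] = S[i,j]). Assembling:

S = [[8, -5.25],
 [-5.25, 9.2]]


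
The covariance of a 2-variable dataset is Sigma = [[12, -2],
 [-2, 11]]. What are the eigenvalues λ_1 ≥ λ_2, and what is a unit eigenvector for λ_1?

Step 1 — characteristic polynomial of 2×2 Sigma:
  det(Sigma - λI) = λ² - trace · λ + det = 0.
  trace = 12 + 11 = 23, det = 12·11 - (-2)² = 128.
Step 2 — discriminant:
  Δ = trace² - 4·det = 529 - 512 = 17.
Step 3 — eigenvalues:
  λ = (trace ± √Δ)/2 = (23 ± 4.1231)/2,
  λ_1 = 13.5616,  λ_2 = 9.4384.

Step 4 — unit eigenvector for λ_1: solve (Sigma - λ_1 I)v = 0. First row:
  (12 - 13.5616)·v_x + (-2)·v_y = 0, i.e. (-1.5616)·v_x + (-2)·v_y = 0,
  so v ∝ (b, λ_1 - a) = (-2, 1.5616); multiply by -1 so the first entry is positive: u = (2, -1.5616).
  ||u|| = √((2)² + (-1.5616)²) = √(6.4384) ≈ 2.5374,
  v_1 = u/||u|| ≈ (0.7882, -0.6154) (||v_1|| = 1).

λ_1 = 13.5616,  λ_2 = 9.4384;  v_1 ≈ (0.7882, -0.6154)


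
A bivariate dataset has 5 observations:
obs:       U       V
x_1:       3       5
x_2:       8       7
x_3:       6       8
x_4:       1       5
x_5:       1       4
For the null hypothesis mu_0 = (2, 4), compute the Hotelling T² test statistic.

Step 1 — sample mean vector:
  mean(U) = (3 + 8 + 6 + 1 + 1) / 5 = 19/5 = 3.8
  mean(V) = (5 + 7 + 8 + 5 + 4) / 5 = 29/5 = 5.8
  x̄ = (3.8, 5.8),  deviation x̄ - mu_0 = (3.8, 5.8) - (2, 4) = (1.8, 1.8).

Step 2 — sample covariance matrix, S[i,j] = (1/(n-1)) · Σ_k (x_{k,i} - mean_i) · (x_{k,j} - mean_j), divisor n-1 = 4:
  S[U,U] = ((-0.8)·(-0.8) + (4.2)·(4.2) + (2.2)·(2.2) + (-2.8)·(-2.8) + (-2.8)·(-2.8)) / 4 = 38.8/4 = 9.7
  S[U,V] = ((-0.8)·(-0.8) + (4.2)·(1.2) + (2.2)·(2.2) + (-2.8)·(-0.8) + (-2.8)·(-1.8)) / 4 = 17.8/4 = 4.45
  S[V,V] = ((-0.8)·(-0.8) + (1.2)·(1.2) + (2.2)·(2.2) + (-0.8)·(-0.8) + (-1.8)·(-1.8)) / 4 = 10.8/4 = 2.7
  S = [[9.7, 4.45],
 [4.45, 2.7]].

Step 3 — invert S. det(S) = 9.7·2.7 - (4.45)² = 6.3875.
  S^{-1} = (1/det) · [[d, -b], [-b, a]] = [[0.4227, -0.6967],
 [-0.6967, 1.5186]].

Step 4 — quadratic form (x̄ - mu_0)^T · S^{-1} · (x̄ - mu_0):
  S^{-1} · (x̄ - mu_0) = (-0.4932, 1.4795),
  (x̄ - mu_0)^T · [...] = (1.8)·(-0.4932) + (1.8)·(1.4795) = 1.7753.

Step 5 — scale by n: T² = 5 · 1.7753 = 8.8767.

T² ≈ 8.8767


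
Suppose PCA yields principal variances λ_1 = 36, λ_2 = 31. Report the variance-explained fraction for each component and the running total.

Step 1 — total variance = trace(Sigma) = Σ λ_i = 36 + 31 = 67.

Step 2 — fraction explained by component i = λ_i / Σ λ:
  PC1: 36/67 = 0.5373
  PC2: 31/67 = 0.4627

Step 3 — cumulative fraction after k components = (λ_1 + ... + λ_k) / Σ λ:
  k = 1: 36/67 = 0.5373
  k = 2: (36 + 31)/67 = 67/67 = 1

Summary (fraction, with percent):

explained: PC1 0.5373 (53.73%), PC2 0.4627 (46.27%);  cumulative: 0.5373, 1


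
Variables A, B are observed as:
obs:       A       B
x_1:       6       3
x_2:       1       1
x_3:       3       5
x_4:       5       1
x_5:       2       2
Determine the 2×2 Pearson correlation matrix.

Step 1 — column means:
  mean(A) = (6 + 1 + 3 + 5 + 2) / 5 = 17/5 = 3.4
  mean(B) = (3 + 1 + 5 + 1 + 2) / 5 = 12/5 = 2.4

Step 2 — sample variances and covariances s[i,j] = (1/(n-1)) · Σ_k (x_{k,i} - mean_i) · (x_{k,j} - mean_j), with n-1 = 4:
  s[A,A] = ((2.6)·(2.6) + (-2.4)·(-2.4) + (-0.4)·(-0.4) + (1.6)·(1.6) + (-1.4)·(-1.4)) / 4 = 17.2/4 = 4.3
  s[A,B] = ((2.6)·(0.6) + (-2.4)·(-1.4) + (-0.4)·(2.6) + (1.6)·(-1.4) + (-1.4)·(-0.4)) / 4 = 2.2/4 = 0.55
  s[B,B] = ((0.6)·(0.6) + (-1.4)·(-1.4) + (2.6)·(2.6) + (-1.4)·(-1.4) + (-0.4)·(-0.4)) / 4 = 11.2/4 = 2.8
  Sample standard deviations s_i = √(s[i,i]):
  s(A) = √(4.3) = 2.0736
  s(B) = √(2.8) = 1.6733

Step 3 — r_{ij} = s_{ij} / (s_i · s_j):
  r[A,A] = 1 (diagonal).
  r[A,B] = 0.55 / (2.0736 · 1.6733) = 0.55 / 3.4699 = 0.1585
  r[B,B] = 1 (diagonal).

R is symmetric with unit diagonal. Assembling:

R = [[1, 0.1585],
 [0.1585, 1]]


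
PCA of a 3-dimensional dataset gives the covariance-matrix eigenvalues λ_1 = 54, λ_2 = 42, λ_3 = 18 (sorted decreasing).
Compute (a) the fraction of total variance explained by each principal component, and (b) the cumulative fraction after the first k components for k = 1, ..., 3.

Step 1 — total variance = trace(Sigma) = Σ λ_i = 54 + 42 + 18 = 114.

Step 2 — fraction explained by component i = λ_i / Σ λ:
  PC1: 54/114 = 0.4737
  PC2: 42/114 = 0.3684
  PC3: 18/114 = 0.1579

Step 3 — cumulative fraction after k components = (λ_1 + ... + λ_k) / Σ λ:
  k = 1: 54/114 = 0.4737
  k = 2: (54 + 42)/114 = 96/114 = 0.8421
  k = 3: (54 + 42 + 18)/114 = 114/114 = 1

Summary (fraction, with percent):

explained: PC1 0.4737 (47.37%), PC2 0.3684 (36.84%), PC3 0.1579 (15.79%);  cumulative: 0.4737, 0.8421, 1


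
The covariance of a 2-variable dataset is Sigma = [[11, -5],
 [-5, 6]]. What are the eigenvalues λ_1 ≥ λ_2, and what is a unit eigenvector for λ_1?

Step 1 — characteristic polynomial of 2×2 Sigma:
  det(Sigma - λI) = λ² - trace · λ + det = 0.
  trace = 11 + 6 = 17, det = 11·6 - (-5)² = 41.
Step 2 — discriminant:
  Δ = trace² - 4·det = 289 - 164 = 125.
Step 3 — eigenvalues:
  λ = (trace ± √Δ)/2 = (17 ± 11.1803)/2,
  λ_1 = 14.0902,  λ_2 = 2.9098.

Step 4 — unit eigenvector for λ_1: solve (Sigma - λ_1 I)v = 0. First row:
  (11 - 14.0902)·v_x + (-5)·v_y = 0, i.e. (-3.0902)·v_x + (-5)·v_y = 0,
  so v ∝ (b, λ_1 - a) = (-5, 3.0902); multiply by -1 so the first entry is positive: u = (5, -3.0902).
  ||u|| = √((5)² + (-3.0902)²) = √(34.5492) ≈ 5.8779,
  v_1 = u/||u|| ≈ (0.8507, -0.5257) (||v_1|| = 1).

λ_1 = 14.0902,  λ_2 = 2.9098;  v_1 ≈ (0.8507, -0.5257)


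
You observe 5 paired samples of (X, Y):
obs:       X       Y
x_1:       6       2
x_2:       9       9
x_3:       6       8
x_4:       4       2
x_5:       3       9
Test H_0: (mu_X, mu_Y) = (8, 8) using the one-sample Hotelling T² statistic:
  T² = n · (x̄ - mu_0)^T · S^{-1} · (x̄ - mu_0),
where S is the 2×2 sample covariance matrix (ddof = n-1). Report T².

Step 1 — sample mean vector:
  mean(X) = (6 + 9 + 6 + 4 + 3) / 5 = 28/5 = 5.6
  mean(Y) = (2 + 9 + 8 + 2 + 9) / 5 = 30/5 = 6
  x̄ = (5.6, 6),  deviation x̄ - mu_0 = (5.6, 6) - (8, 8) = (-2.4, -2).

Step 2 — sample covariance matrix, S[i,j] = (1/(n-1)) · Σ_k (x_{k,i} - mean_i) · (x_{k,j} - mean_j), divisor n-1 = 4:
  S[X,X] = ((0.4)·(0.4) + (3.4)·(3.4) + (0.4)·(0.4) + (-1.6)·(-1.6) + (-2.6)·(-2.6)) / 4 = 21.2/4 = 5.3
  S[X,Y] = ((0.4)·(-4) + (3.4)·(3) + (0.4)·(2) + (-1.6)·(-4) + (-2.6)·(3)) / 4 = 8/4 = 2
  S[Y,Y] = ((-4)·(-4) + (3)·(3) + (2)·(2) + (-4)·(-4) + (3)·(3)) / 4 = 54/4 = 13.5
  S = [[5.3, 2],
 [2, 13.5]].

Step 3 — invert S. det(S) = 5.3·13.5 - (2)² = 67.55.
  S^{-1} = (1/det) · [[d, -b], [-b, a]] = [[0.1999, -0.0296],
 [-0.0296, 0.0785]].

Step 4 — quadratic form (x̄ - mu_0)^T · S^{-1} · (x̄ - mu_0):
  S^{-1} · (x̄ - mu_0) = (-0.4204, -0.0859),
  (x̄ - mu_0)^T · [...] = (-2.4)·(-0.4204) + (-2)·(-0.0859) = 1.1808.

Step 5 — scale by n: T² = 5 · 1.1808 = 5.9038.

T² ≈ 5.9038


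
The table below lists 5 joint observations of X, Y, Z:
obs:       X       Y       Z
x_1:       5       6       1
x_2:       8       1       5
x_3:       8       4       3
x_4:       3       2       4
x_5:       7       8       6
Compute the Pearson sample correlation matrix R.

Step 1 — column means:
  mean(X) = (5 + 8 + 8 + 3 + 7) / 5 = 31/5 = 6.2
  mean(Y) = (6 + 1 + 4 + 2 + 8) / 5 = 21/5 = 4.2
  mean(Z) = (1 + 5 + 3 + 4 + 6) / 5 = 19/5 = 3.8

Step 2 — sample variances and covariances s[i,j] = (1/(n-1)) · Σ_k (x_{k,i} - mean_i) · (x_{k,j} - mean_j), with n-1 = 4:
  s[X,X] = ((-1.2)·(-1.2) + (1.8)·(1.8) + (1.8)·(1.8) + (-3.2)·(-3.2) + (0.8)·(0.8)) / 4 = 18.8/4 = 4.7
  s[X,Y] = ((-1.2)·(1.8) + (1.8)·(-3.2) + (1.8)·(-0.2) + (-3.2)·(-2.2) + (0.8)·(3.8)) / 4 = 1.8/4 = 0.45
  s[X,Z] = ((-1.2)·(-2.8) + (1.8)·(1.2) + (1.8)·(-0.8) + (-3.2)·(0.2) + (0.8)·(2.2)) / 4 = 5.2/4 = 1.3
  s[Y,Y] = ((1.8)·(1.8) + (-3.2)·(-3.2) + (-0.2)·(-0.2) + (-2.2)·(-2.2) + (3.8)·(3.8)) / 4 = 32.8/4 = 8.2
  s[Y,Z] = ((1.8)·(-2.8) + (-3.2)·(1.2) + (-0.2)·(-0.8) + (-2.2)·(0.2) + (3.8)·(2.2)) / 4 = -0.8/4 = -0.2
  s[Z,Z] = ((-2.8)·(-2.8) + (1.2)·(1.2) + (-0.8)·(-0.8) + (0.2)·(0.2) + (2.2)·(2.2)) / 4 = 14.8/4 = 3.7
  Sample standard deviations s_i = √(s[i,i]):
  s(X) = √(4.7) = 2.1679
  s(Y) = √(8.2) = 2.8636
  s(Z) = √(3.7) = 1.9235

Step 3 — r_{ij} = s_{ij} / (s_i · s_j):
  r[X,X] = 1 (diagonal).
  r[X,Y] = 0.45 / (2.1679 · 2.8636) = 0.45 / 6.2081 = 0.0725
  r[X,Z] = 1.3 / (2.1679 · 1.9235) = 1.3 / 4.1701 = 0.3117
  r[Y,Y] = 1 (diagonal).
  r[Y,Z] = -0.2 / (2.8636 · 1.9235) = -0.2 / 5.5082 = -0.0363
  r[Z,Z] = 1 (diagonal).

R is symmetric with unit diagonal. Assembling:

R = [[1, 0.0725, 0.3117],
 [0.0725, 1, -0.0363],
 [0.3117, -0.0363, 1]]


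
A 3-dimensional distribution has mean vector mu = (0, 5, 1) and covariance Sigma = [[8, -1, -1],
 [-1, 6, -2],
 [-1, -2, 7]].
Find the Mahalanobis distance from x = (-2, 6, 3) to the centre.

Step 1 — centre the observation: (x - mu) = (-2, 1, 2).

Step 2 — invert Sigma (cofactor / det for 3×3, or solve directly):
  Sigma^{-1} = [[0.1324, 0.0314, 0.0279],
 [0.0314, 0.1916, 0.0592],
 [0.0279, 0.0592, 0.1638]].

Step 3 — form the quadratic (x - mu)^T · Sigma^{-1} · (x - mu):
  Sigma^{-1} · (x - mu) = (-0.1777, 0.2474, 0.331).
  (x - mu)^T · [Sigma^{-1} · (x - mu)] = (-2)·(-0.1777) + (1)·(0.2474) + (2)·(0.331) = 1.2648.

Step 4 — take square root: d = √(1.2648) ≈ 1.1246.

d(x, mu) = √(1.2648) ≈ 1.1246


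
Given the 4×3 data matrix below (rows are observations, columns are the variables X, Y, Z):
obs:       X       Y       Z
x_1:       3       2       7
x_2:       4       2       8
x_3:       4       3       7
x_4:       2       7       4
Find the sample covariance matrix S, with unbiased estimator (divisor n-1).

Step 1 — column means:
  mean(X) = (3 + 4 + 4 + 2) / 4 = 13/4 = 3.25
  mean(Y) = (2 + 2 + 3 + 7) / 4 = 14/4 = 3.5
  mean(Z) = (7 + 8 + 7 + 4) / 4 = 26/4 = 6.5

Step 2 — sample covariance S[i,j] = (1/(n-1)) · Σ_k (x_{k,i} - mean_i) · (x_{k,j} - mean_j), with n-1 = 3.
  S[X,X] = ((-0.25)·(-0.25) + (0.75)·(0.75) + (0.75)·(0.75) + (-1.25)·(-1.25)) / 3 = 2.75/3 = 0.9167
  S[X,Y] = ((-0.25)·(-1.5) + (0.75)·(-1.5) + (0.75)·(-0.5) + (-1.25)·(3.5)) / 3 = -5.5/3 = -1.8333
  S[X,Z] = ((-0.25)·(0.5) + (0.75)·(1.5) + (0.75)·(0.5) + (-1.25)·(-2.5)) / 3 = 4.5/3 = 1.5
  S[Y,Y] = ((-1.5)·(-1.5) + (-1.5)·(-1.5) + (-0.5)·(-0.5) + (3.5)·(3.5)) / 3 = 17/3 = 5.6667
  S[Y,Z] = ((-1.5)·(0.5) + (-1.5)·(1.5) + (-0.5)·(0.5) + (3.5)·(-2.5)) / 3 = -12/3 = -4
  S[Z,Z] = ((0.5)·(0.5) + (1.5)·(1.5) + (0.5)·(0.5) + (-2.5)·(-2.5)) / 3 = 9/3 = 3

S is symmetric (S[j,i] = S[i,j]). Assembling:

S = [[0.9167, -1.8333, 1.5],
 [-1.8333, 5.6667, -4],
 [1.5, -4, 3]]


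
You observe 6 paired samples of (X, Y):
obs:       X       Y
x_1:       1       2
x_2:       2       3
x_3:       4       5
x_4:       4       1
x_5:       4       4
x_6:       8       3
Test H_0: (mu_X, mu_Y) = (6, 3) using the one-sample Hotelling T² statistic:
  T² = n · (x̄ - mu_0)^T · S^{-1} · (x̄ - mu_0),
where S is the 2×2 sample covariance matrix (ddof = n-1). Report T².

Step 1 — sample mean vector:
  mean(X) = (1 + 2 + 4 + 4 + 4 + 8) / 6 = 23/6 = 3.8333
  mean(Y) = (2 + 3 + 5 + 1 + 4 + 3) / 6 = 18/6 = 3
  x̄ = (3.8333, 3),  deviation x̄ - mu_0 = (3.8333, 3) - (6, 3) = (-2.1667, 0).

Step 2 — sample covariance matrix, S[i,j] = (1/(n-1)) · Σ_k (x_{k,i} - mean_i) · (x_{k,j} - mean_j), divisor n-1 = 5:
  S[X,X] = ((-2.8333)·(-2.8333) + (-1.8333)·(-1.8333) + (0.1667)·(0.1667) + (0.1667)·(0.1667) + (0.1667)·(0.1667) + (4.1667)·(4.1667)) / 5 = 28.8333/5 = 5.7667
  S[X,Y] = ((-2.8333)·(-1) + (-1.8333)·(0) + (0.1667)·(2) + (0.1667)·(-2) + (0.1667)·(1) + (4.1667)·(0)) / 5 = 3/5 = 0.6
  S[Y,Y] = ((-1)·(-1) + (0)·(0) + (2)·(2) + (-2)·(-2) + (1)·(1) + (0)·(0)) / 5 = 10/5 = 2
  S = [[5.7667, 0.6],
 [0.6, 2]].

Step 3 — invert S. det(S) = 5.7667·2 - (0.6)² = 11.1733.
  S^{-1} = (1/det) · [[d, -b], [-b, a]] = [[0.179, -0.0537],
 [-0.0537, 0.5161]].

Step 4 — quadratic form (x̄ - mu_0)^T · S^{-1} · (x̄ - mu_0):
  S^{-1} · (x̄ - mu_0) = (-0.3878, 0.1163),
  (x̄ - mu_0)^T · [...] = (-2.1667)·(-0.3878) + (0)·(0.1163) = 0.8403.

Step 5 — scale by n: T² = 6 · 0.8403 = 5.0418.

T² ≈ 5.0418


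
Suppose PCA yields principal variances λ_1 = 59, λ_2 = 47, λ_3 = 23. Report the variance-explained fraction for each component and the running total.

Step 1 — total variance = trace(Sigma) = Σ λ_i = 59 + 47 + 23 = 129.

Step 2 — fraction explained by component i = λ_i / Σ λ:
  PC1: 59/129 = 0.4574
  PC2: 47/129 = 0.3643
  PC3: 23/129 = 0.1783

Step 3 — cumulative fraction after k components = (λ_1 + ... + λ_k) / Σ λ:
  k = 1: 59/129 = 0.4574
  k = 2: (59 + 47)/129 = 106/129 = 0.8217
  k = 3: (59 + 47 + 23)/129 = 129/129 = 1

Summary (fraction, with percent):

explained: PC1 0.4574 (45.74%), PC2 0.3643 (36.43%), PC3 0.1783 (17.83%);  cumulative: 0.4574, 0.8217, 1


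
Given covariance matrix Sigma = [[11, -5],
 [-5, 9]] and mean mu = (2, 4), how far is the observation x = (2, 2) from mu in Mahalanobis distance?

Step 1 — centre the observation: (x - mu) = (0, -2).

Step 2 — invert Sigma. det(Sigma) = 11·9 - (-5)² = 74.
  Sigma^{-1} = (1/det) · [[d, -b], [-b, a]] = [[0.1216, 0.0676],
 [0.0676, 0.1486]].

Step 3 — form the quadratic (x - mu)^T · Sigma^{-1} · (x - mu):
  Sigma^{-1} · (x - mu) = (-0.1351, -0.2973).
  (x - mu)^T · [Sigma^{-1} · (x - mu)] = (0)·(-0.1351) + (-2)·(-0.2973) = 0.5946.

Step 4 — take square root: d = √(0.5946) ≈ 0.7711.

d(x, mu) = √(0.5946) ≈ 0.7711


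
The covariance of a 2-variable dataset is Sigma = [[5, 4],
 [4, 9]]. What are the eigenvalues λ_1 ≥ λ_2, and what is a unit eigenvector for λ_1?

Step 1 — characteristic polynomial of 2×2 Sigma:
  det(Sigma - λI) = λ² - trace · λ + det = 0.
  trace = 5 + 9 = 14, det = 5·9 - (4)² = 29.
Step 2 — discriminant:
  Δ = trace² - 4·det = 196 - 116 = 80.
Step 3 — eigenvalues:
  λ = (trace ± √Δ)/2 = (14 ± 8.9443)/2,
  λ_1 = 11.4721,  λ_2 = 2.5279.

Step 4 — unit eigenvector for λ_1: solve (Sigma - λ_1 I)v = 0. First row:
  (5 - 11.4721)·v_x + (4)·v_y = 0, i.e. (-6.4721)·v_x + (4)·v_y = 0,
  so v ∝ (b, λ_1 - a) = (4, 6.4721) = u.
  ||u|| = √((4)² + (6.4721)²) = √(57.8885) ≈ 7.6085,
  v_1 = u/||u|| ≈ (0.5257, 0.8507) (||v_1|| = 1).

λ_1 = 11.4721,  λ_2 = 2.5279;  v_1 ≈ (0.5257, 0.8507)


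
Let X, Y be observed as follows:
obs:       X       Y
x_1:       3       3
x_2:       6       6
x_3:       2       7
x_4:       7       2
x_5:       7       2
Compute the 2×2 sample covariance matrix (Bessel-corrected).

Step 1 — column means:
  mean(X) = (3 + 6 + 2 + 7 + 7) / 5 = 25/5 = 5
  mean(Y) = (3 + 6 + 7 + 2 + 2) / 5 = 20/5 = 4

Step 2 — sample covariance S[i,j] = (1/(n-1)) · Σ_k (x_{k,i} - mean_i) · (x_{k,j} - mean_j), with n-1 = 4.
  S[X,X] = ((-2)·(-2) + (1)·(1) + (-3)·(-3) + (2)·(2) + (2)·(2)) / 4 = 22/4 = 5.5
  S[X,Y] = ((-2)·(-1) + (1)·(2) + (-3)·(3) + (2)·(-2) + (2)·(-2)) / 4 = -13/4 = -3.25
  S[Y,Y] = ((-1)·(-1) + (2)·(2) + (3)·(3) + (-2)·(-2) + (-2)·(-2)) / 4 = 22/4 = 5.5

S is symmetric (S[j,i] = S[i,j]). Assembling:

S = [[5.5, -3.25],
 [-3.25, 5.5]]


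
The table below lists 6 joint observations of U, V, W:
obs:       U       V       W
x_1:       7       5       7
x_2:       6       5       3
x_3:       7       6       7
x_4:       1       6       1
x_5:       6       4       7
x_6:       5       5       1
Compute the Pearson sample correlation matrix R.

Step 1 — column means:
  mean(U) = (7 + 6 + 7 + 1 + 6 + 5) / 6 = 32/6 = 5.3333
  mean(V) = (5 + 5 + 6 + 6 + 4 + 5) / 6 = 31/6 = 5.1667
  mean(W) = (7 + 3 + 7 + 1 + 7 + 1) / 6 = 26/6 = 4.3333

Step 2 — sample variances and covariances s[i,j] = (1/(n-1)) · Σ_k (x_{k,i} - mean_i) · (x_{k,j} - mean_j), with n-1 = 5:
  s[U,U] = ((1.6667)·(1.6667) + (0.6667)·(0.6667) + (1.6667)·(1.6667) + (-4.3333)·(-4.3333) + (0.6667)·(0.6667) + (-0.3333)·(-0.3333)) / 5 = 25.3333/5 = 5.0667
  s[U,V] = ((1.6667)·(-0.1667) + (0.6667)·(-0.1667) + (1.6667)·(0.8333) + (-4.3333)·(0.8333) + (0.6667)·(-1.1667) + (-0.3333)·(-0.1667)) / 5 = -3.3333/5 = -0.6667
  s[U,W] = ((1.6667)·(2.6667) + (0.6667)·(-1.3333) + (1.6667)·(2.6667) + (-4.3333)·(-3.3333) + (0.6667)·(2.6667) + (-0.3333)·(-3.3333)) / 5 = 25.3333/5 = 5.0667
  s[V,V] = ((-0.1667)·(-0.1667) + (-0.1667)·(-0.1667) + (0.8333)·(0.8333) + (0.8333)·(0.8333) + (-1.1667)·(-1.1667) + (-0.1667)·(-0.1667)) / 5 = 2.8333/5 = 0.5667
  s[V,W] = ((-0.1667)·(2.6667) + (-0.1667)·(-1.3333) + (0.8333)·(2.6667) + (0.8333)·(-3.3333) + (-1.1667)·(2.6667) + (-0.1667)·(-3.3333)) / 5 = -3.3333/5 = -0.6667
  s[W,W] = ((2.6667)·(2.6667) + (-1.3333)·(-1.3333) + (2.6667)·(2.6667) + (-3.3333)·(-3.3333) + (2.6667)·(2.6667) + (-3.3333)·(-3.3333)) / 5 = 45.3333/5 = 9.0667
  Sample standard deviations s_i = √(s[i,i]):
  s(U) = √(5.0667) = 2.2509
  s(V) = √(0.5667) = 0.7528
  s(W) = √(9.0667) = 3.0111

Step 3 — r_{ij} = s_{ij} / (s_i · s_j):
  r[U,U] = 1 (diagonal).
  r[U,V] = -0.6667 / (2.2509 · 0.7528) = -0.6667 / 1.6944 = -0.3934
  r[U,W] = 5.0667 / (2.2509 · 3.0111) = 5.0667 / 6.7777 = 0.7475
  r[V,V] = 1 (diagonal).
  r[V,W] = -0.6667 / (0.7528 · 3.0111) = -0.6667 / 2.2667 = -0.2941
  r[W,W] = 1 (diagonal).

R is symmetric with unit diagonal. Assembling:

R = [[1, -0.3934, 0.7475],
 [-0.3934, 1, -0.2941],
 [0.7475, -0.2941, 1]]


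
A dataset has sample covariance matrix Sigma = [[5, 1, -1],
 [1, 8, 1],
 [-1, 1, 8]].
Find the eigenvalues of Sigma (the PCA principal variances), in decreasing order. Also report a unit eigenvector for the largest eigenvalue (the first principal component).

Step 1 — characteristic polynomial p(λ) = det(λI - Sigma) = λ³ - tr·λ² + c_1·λ - det, where tr = trace, c_1 = sum of the principal 2×2 minors, det = det(Sigma):
  tr = 5 + 8 + 8 = 21,
  c_1 = (5·8 - (1)²) + (5·8 - (-1)²) + (8·8 - (1)²) = 39 + 39 + 63 = 141,
  det = 5·(8·8 - (1)²) - (1)·((1)·8 - (1)·(-1)) + (-1)·((1)·(1) - 8·(-1)) = 5·(63) - (1)·(9) + (-1)·(9) = 297.
  So p(λ) = λ³ - 21λ² + 141λ - 297.
Step 2 — look for an integer root (rational root theorem: any rational root is an integer divisor of 297). Testing λ = 9:
  p(9) = 729 - 1701 + 1269 - 297 = 0  ✓
  Dividing out (λ - 9): p(λ) = (λ - 9)(λ² - 12λ + 33).
Step 3 — remaining eigenvalues from the quadratic λ² - 12λ + 33 = 0:
  Δ = 12² - 4·33 = 144 - 132 = 12,  λ = (12 ± √12)/2 = (12 ± 3.4641)/2 ≈ 7.7321 or 4.2679.
  Sorted: λ_1 = 9,  λ_2 = 7.7321,  λ_3 = 4.2679  (check: sum = 21 = tr ✓).

Step 4 — unit eigenvector for λ_1 = 9: v spans the null space of (Sigma - λ_1 I), whose rows are
  r_1 = (-4, 1, -1),  r_2 = (1, -1, 1),  r_3 = (-1, 1, -1).
  v is orthogonal to every row, so take v ∝ r_1 × r_2 = ((1)·(1) - (-1)·(-1), (-1)·(1) - (-4)·(1), (-4)·(-1) - (1)·(1)) = (0, 3, 3).
  Rescale (divide by 3): u = (0, 1, 1).
  ||u|| = √((0)² + (1)² + (1)²) = √(2) ≈ 1.4142,  v_1 = u/||u|| ≈ (0, 0.7071, 0.7071) (||v_1|| = 1).

λ_1 = 9,  λ_2 = 7.7321,  λ_3 = 4.2679;  v_1 ≈ (0, 0.7071, 0.7071)
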